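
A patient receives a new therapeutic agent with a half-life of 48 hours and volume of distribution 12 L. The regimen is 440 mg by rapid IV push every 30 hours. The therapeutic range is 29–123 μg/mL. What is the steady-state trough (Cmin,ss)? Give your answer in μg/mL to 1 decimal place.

67.6 μg/mL

τ/t½ = 30/48 ≈ 0.625, so fraction remaining f = (1/2)^(30/48) ≈ 0.6484.
Single-dose peak C₀ = D/Vd = 440/12 ≈ 36.667 μg/mL.
Steady-state trough Cmin,ss = C₀·f/(1−f) ≈ 36.667 × 0.6484/0.3516 ≈ 67.619 μg/mL.
Trough 67.6 μg/mL vs MEC 29 μg/mL: adequate.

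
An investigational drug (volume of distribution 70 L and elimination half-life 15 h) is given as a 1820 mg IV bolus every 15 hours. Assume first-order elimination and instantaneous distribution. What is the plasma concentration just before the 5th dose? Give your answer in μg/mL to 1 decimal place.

24.4 μg/mL

f = (1/2)^(τ/t½) = (1/2)^(15/15) ≈ 0.5000.
C₀ = D/Vd = 1820/70 ≈ 26.000 μg/mL.
Before the 5th dose, 4 doses have been given. Superposition: Cmin = C₀·(f + f² + … + f^4).
≈ 26.000 × (0.5000 + 0.2500 + 0.1250 + 0.0625) ≈ 26.000 × 0.9375 ≈ 24.375 μg/mL.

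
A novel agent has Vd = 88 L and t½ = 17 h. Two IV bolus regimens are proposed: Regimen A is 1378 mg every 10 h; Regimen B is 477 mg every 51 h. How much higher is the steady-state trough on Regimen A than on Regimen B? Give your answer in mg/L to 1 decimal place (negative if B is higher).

30.3 mg/L

Regimen A: f = (1/2)^(10/17) ≈ 0.6652; Cmin,ss = (1378/88)·f/(1−f) ≈ 31.112 mg/L.
Regimen B: f = (1/2)^(51/17) ≈ 0.1250; Cmin,ss = (477/88)·f/(1−f) ≈ 0.774 mg/L.
Difference ≈ 31.112 − 0.774 ≈ 30.338 mg/L.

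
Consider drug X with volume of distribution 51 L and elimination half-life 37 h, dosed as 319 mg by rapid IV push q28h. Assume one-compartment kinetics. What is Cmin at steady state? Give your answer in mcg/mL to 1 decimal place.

9.1 mcg/mL

τ/t½ = 28/37 ≈ 0.75676, so fraction remaining f = (1/2)^(28/37) ≈ 0.5918.
Accumulation ratio R = 1/(1 − f) ≈ 1/0.4082 ≈ 2.4498.
Single-dose peak C₀ = D/Vd = 319/51 ≈ 6.255 mcg/mL.
Steady-state peak Cmax,ss = C₀·R ≈ 6.255 × 2.4498 ≈ 15.323 mcg/mL.
One interval later, Cmin,ss = Cmax,ss·e^(−kτ) ≈ 15.323 × 0.5918 ≈ 9.068 mcg/mL.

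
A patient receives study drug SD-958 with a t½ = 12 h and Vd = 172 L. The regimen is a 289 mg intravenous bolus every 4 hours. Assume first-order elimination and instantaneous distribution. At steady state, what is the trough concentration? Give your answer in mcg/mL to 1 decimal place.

6.5 mcg/mL

Over one 4-h interval, 4/12 ≈ 0.33333 half-lives elapse, leaving f ≈ 0.7937 of each dose.
At steady state, accumulation factor R = 1/(1 − e^(−kτ)) ≈ 4.8473.
Each bolus raises the concentration by D/Vd = 289/172 ≈ 1.680 mcg/mL.
Steady-state peak Cmax,ss = C₀·R ≈ 1.680 × 4.8473 ≈ 8.143 mcg/mL.
Steady-state trough Cmin,ss = Cmax,ss·f ≈ 8.143 × 0.7937 ≈ 6.463 mcg/mL.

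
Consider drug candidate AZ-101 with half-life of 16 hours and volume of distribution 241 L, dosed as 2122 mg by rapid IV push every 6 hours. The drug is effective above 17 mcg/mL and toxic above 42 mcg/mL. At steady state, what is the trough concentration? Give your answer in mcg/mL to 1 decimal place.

29.7 mcg/mL

Over one 6-h interval, 6/16 ≈ 0.375 half-lives elapse, leaving f ≈ 0.7711 of each dose.
At steady state, accumulation factor R = 1/(1 − e^(−kτ)) ≈ 4.3687.
Single-dose peak C₀ = D/Vd = 2122/241 ≈ 8.805 mcg/mL.
Steady-state peak Cmax,ss = C₀·R ≈ 8.805 × 4.3687 ≈ 38.466 mcg/mL.
Steady-state trough Cmin,ss = Cmax,ss·f ≈ 38.466 × 0.7711 ≈ 29.661 mcg/mL.
Trough 29.7 mcg/mL vs MEC 17 mcg/mL: adequate.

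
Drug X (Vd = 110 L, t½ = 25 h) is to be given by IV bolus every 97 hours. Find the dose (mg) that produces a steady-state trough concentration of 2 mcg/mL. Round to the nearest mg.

3019 mg

τ/t½ = 97/25 ≈ 3.88, so f = (1/2)^(97/25) ≈ 0.067921.
Cmin,ss = (D/Vd)·f/(1−f), so D = Cmin,ss·Vd·(1−f)/f.
D = 2 × 110 × (1−f)/f ≈ 2 × 110 × 13.72299 ≈ 3019.06 mg.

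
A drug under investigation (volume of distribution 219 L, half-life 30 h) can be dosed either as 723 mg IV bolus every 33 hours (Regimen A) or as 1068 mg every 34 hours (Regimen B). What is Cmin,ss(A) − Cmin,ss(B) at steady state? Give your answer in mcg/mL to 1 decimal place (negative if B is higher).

-1.2 mcg/mL

Regimen A: f = (1/2)^(33/30) ≈ 0.4665; Cmin,ss = (723/219)·f/(1−f) ≈ 2.887 mcg/mL.
Regimen B: f = (1/2)^(34/30) ≈ 0.4559; Cmin,ss = (1068/219)·f/(1−f) ≈ 4.086 mcg/mL.
Difference ≈ 2.887 − 4.086 ≈ -1.199 mcg/mL.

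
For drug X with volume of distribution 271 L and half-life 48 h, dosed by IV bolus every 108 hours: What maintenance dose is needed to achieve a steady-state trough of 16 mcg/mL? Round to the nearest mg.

τ/t½ = 108/48 ≈ 2.25, so f = (1/2)^(108/48) ≈ 0.210224.
Cmin,ss = (D/Vd)·f/(1−f), so D = Cmin,ss·Vd·(1−f)/f.
D = 16 × 271 × (1−f)/f ≈ 16 × 271 × 3.75683 ≈ 16289.61 mg.

16290 mg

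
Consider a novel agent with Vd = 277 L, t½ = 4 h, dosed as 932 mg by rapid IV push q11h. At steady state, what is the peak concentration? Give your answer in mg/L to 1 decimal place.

4.0 mg/L

Over one 11-h interval, 11/4 ≈ 2.75 half-lives elapse, leaving f ≈ 0.1487 of each dose.
Accumulation ratio R = 1/(1 − f) ≈ 1/0.8513 ≈ 1.1747.
Single-dose peak C₀ = D/Vd = 932/277 ≈ 3.365 mg/L.
Steady-state peak Cmax,ss = C₀·R ≈ 3.365 × 1.1747 ≈ 3.953 mg/L.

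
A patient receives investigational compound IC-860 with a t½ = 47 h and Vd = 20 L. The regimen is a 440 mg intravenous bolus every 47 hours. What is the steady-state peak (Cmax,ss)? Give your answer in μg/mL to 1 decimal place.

The dosing interval is 1 half-life, so f = 2^(−1) = 0.5.
Accumulation ratio R = 1/(1 − f) = 1/0.5 = 2/1.
Single-dose peak C₀ = D/Vd = 440/20 = 22 μg/mL.
Steady-state peak Cmax,ss = C₀·R = 22 × 2/1 ≈ 44.000 μg/mL.

44.0 μg/mL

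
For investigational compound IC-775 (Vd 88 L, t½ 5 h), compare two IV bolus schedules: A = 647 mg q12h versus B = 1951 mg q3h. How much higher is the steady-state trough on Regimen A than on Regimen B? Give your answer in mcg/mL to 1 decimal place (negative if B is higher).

Regimen A: f = (1/2)^(12/5) ≈ 0.1895; Cmin,ss = (647/88)·f/(1−f) ≈ 1.719 mcg/mL.
Regimen B: f = (1/2)^(3/5) ≈ 0.6598; Cmin,ss = (1951/88)·f/(1−f) ≈ 42.998 mcg/mL.
Difference ≈ 1.719 − 42.998 ≈ -41.279 mcg/mL.

-41.3 mcg/mL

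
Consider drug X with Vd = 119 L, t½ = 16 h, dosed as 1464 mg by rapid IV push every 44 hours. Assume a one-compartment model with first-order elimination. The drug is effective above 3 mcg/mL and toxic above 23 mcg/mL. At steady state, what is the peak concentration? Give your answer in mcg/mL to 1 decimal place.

14.5 mcg/mL

Over one 44-h interval, 44/16 ≈ 2.75 half-lives elapse, leaving f ≈ 0.1487 of each dose.
Accumulation ratio R = 1/(1 − f) ≈ 1/0.8513 ≈ 1.1747.
Single-dose peak C₀ = D/Vd = 1464/119 ≈ 12.303 mcg/mL.
Cmax,ss = C₀/(1 − f) ≈ 12.303/0.8513 ≈ 14.452 mcg/mL.
Peak 14.5 mcg/mL vs MTC 23 mcg/mL: below toxic threshold.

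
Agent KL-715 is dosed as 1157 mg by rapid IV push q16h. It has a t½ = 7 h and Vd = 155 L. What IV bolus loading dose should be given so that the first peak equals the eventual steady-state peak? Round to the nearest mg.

1455 mg

f = (1/2)^(16/7) ≈ 0.205084; accumulation ratio R = 1/(1−f) ≈ 1.25799.
Loading dose to hit Cmax,ss on first dose: D_load = D_maint·R ≈ 1157 × 1.25799 ≈ 1455.49 mg.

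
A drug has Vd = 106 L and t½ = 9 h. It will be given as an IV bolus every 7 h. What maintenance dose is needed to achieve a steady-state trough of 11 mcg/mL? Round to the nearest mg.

833 mg

τ/t½ = 7/9 ≈ 0.77778, so f = (1/2)^(7/9) ≈ 0.583265.
Cmin,ss = (D/Vd)·f/(1−f), so D = Cmin,ss·Vd·(1−f)/f.
D = 11 × 106 × (1−f)/f ≈ 11 × 106 × 0.71449 ≈ 833.10 mg.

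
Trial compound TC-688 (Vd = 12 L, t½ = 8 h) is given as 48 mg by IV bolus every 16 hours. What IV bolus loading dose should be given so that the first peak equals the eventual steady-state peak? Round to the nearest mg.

f = (1/2)^(16/8) ≈ 0.250000; accumulation ratio R = 1/(1−f) ≈ 1.33333.
Loading dose to hit Cmax,ss on first dose: D_load = D_maint·R ≈ 48 × 1.33333 ≈ 64.00 mg.

64 mg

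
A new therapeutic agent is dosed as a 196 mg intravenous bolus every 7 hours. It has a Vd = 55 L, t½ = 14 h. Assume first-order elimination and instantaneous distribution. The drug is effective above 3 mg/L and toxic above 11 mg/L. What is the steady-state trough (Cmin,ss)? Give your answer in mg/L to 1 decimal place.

Over one 7-h interval, 7/14 ≈ 0.5 half-lives elapse, leaving f ≈ 0.7071 of each dose.
At steady state, accumulation factor R = 1/(1 − e^(−kτ)) ≈ 3.4141.
Single-dose peak C₀ = D/Vd = 196/55 ≈ 3.564 mg/L.
Steady-state peak Cmax,ss = C₀·R ≈ 3.564 × 3.4141 ≈ 12.168 mg/L.
One interval later, Cmin,ss = Cmax,ss·e^(−kτ) ≈ 12.168 × 0.7071 ≈ 8.604 mg/L.
Trough 8.6 mg/L vs MEC 3 mg/L: adequate.

8.6 mg/L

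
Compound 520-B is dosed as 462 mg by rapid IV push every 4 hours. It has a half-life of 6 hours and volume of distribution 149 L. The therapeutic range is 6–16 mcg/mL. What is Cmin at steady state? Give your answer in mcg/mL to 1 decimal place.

5.3 mcg/mL

Over one 4-h interval, 4/6 ≈ 0.66667 half-lives elapse, leaving f ≈ 0.6300 of each dose.
At steady state, accumulation factor R = 1/(1 − e^(−kτ)) ≈ 2.7027.
Each bolus raises the concentration by D/Vd = 462/149 ≈ 3.101 mcg/mL.
Cmax,ss = C₀/(1 − f) ≈ 3.101/0.3700 ≈ 8.381 mcg/mL.
One interval later, Cmin,ss = Cmax,ss·e^(−kτ) ≈ 8.381 × 0.6300 ≈ 5.280 mcg/mL.
Trough 5.3 mcg/mL vs MEC 6 mcg/mL: subtherapeutic.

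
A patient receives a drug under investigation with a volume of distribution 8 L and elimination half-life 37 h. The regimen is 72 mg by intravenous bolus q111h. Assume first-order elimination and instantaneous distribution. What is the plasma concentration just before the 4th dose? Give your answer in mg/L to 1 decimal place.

f = (1/2)^(τ/t½) = (1/2)^(111/37) ≈ 0.1250.
C₀ = D/Vd = 72/8 ≈ 9.000 mg/L.
Before the 4th dose, 3 doses have been given. Superposition: Cmin = C₀·(f + f² + … + f^3).
≈ 9.000 × (0.1250 + 0.0156 + 0.0020) ≈ 9.000 × 0.1426 ≈ 1.283 mg/L.

1.3 mg/L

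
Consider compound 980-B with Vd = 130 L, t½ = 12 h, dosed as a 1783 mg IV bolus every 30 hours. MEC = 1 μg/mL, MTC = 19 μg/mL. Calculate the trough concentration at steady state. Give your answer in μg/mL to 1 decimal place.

τ/t½ = 30/12 ≈ 2.5, so fraction remaining f = (1/2)^(30/12) ≈ 0.1768.
Each bolus raises the concentration by D/Vd = 1783/130 ≈ 13.715 μg/mL.
Steady-state trough Cmin,ss = C₀·f/(1−f) ≈ 13.715 × 0.1768/0.8232 ≈ 2.946 μg/mL.
Trough 2.9 μg/mL vs MEC 1 μg/mL: adequate.

2.9 μg/mL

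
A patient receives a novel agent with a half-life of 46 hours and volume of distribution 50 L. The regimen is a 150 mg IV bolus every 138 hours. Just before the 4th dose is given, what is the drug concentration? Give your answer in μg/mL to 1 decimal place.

f = (1/2)^(τ/t½) = (1/2)^(138/46) ≈ 0.1250.
C₀ = D/Vd = 150/50 ≈ 3.000 μg/mL.
Before the 4th dose, 3 doses have been given. Superposition: Cmin = C₀·(f + f² + … + f^3).
≈ 3.000 × (0.1250 + 0.0156 + 0.0020) ≈ 3.000 × 0.1426 ≈ 0.428 μg/mL.

0.4 μg/mL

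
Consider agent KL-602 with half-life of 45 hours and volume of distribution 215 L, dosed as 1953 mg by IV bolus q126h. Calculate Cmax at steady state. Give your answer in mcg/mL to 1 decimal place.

τ/t½ = 126/45 ≈ 2.8, so fraction remaining f = (1/2)^(126/45) ≈ 0.1436.
At steady state, accumulation factor R = 1/(1 − e^(−kτ)) ≈ 1.1677.
Single-dose peak C₀ = D/Vd = 1953/215 ≈ 9.084 mcg/mL.
Cmax,ss = C₀/(1 − f) ≈ 9.084/0.8564 ≈ 10.607 mcg/mL.

10.6 mcg/mL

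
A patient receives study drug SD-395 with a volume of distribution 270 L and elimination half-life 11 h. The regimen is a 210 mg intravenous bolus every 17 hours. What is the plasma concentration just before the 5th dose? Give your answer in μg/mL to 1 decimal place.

0.4 μg/mL

f = (1/2)^(τ/t½) = (1/2)^(17/11) ≈ 0.3426.
C₀ = D/Vd = 210/270 ≈ 0.778 μg/mL.
Before the 5th dose, 4 doses have been given. Superposition: Cmin = C₀·(f + f² + … + f^4).
≈ 0.778 × (0.3426 + 0.1174 + 0.0402 + 0.0138) ≈ 0.778 × 0.5140 ≈ 0.400 μg/mL.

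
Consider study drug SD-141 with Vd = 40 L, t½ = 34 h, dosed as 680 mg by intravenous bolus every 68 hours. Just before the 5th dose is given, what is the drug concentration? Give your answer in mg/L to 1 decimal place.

5.6 mg/L

f = (1/2)^(τ/t½) = (1/2)^(68/34) ≈ 0.2500.
C₀ = D/Vd = 680/40 ≈ 17.000 mg/L.
Before the 5th dose, 4 doses have been given. Superposition: Cmin = C₀·(f + f² + … + f^4).
≈ 17.000 × (0.2500 + 0.0625 + 0.0156 + 0.0039) ≈ 17.000 × 0.3320 ≈ 5.644 mg/L.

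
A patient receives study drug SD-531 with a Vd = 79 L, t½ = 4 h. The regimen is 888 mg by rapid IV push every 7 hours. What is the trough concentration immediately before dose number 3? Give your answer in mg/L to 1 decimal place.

4.3 mg/L

f = (1/2)^(τ/t½) = (1/2)^(7/4) ≈ 0.2973.
C₀ = D/Vd = 888/79 ≈ 11.241 mg/L.
Before the 3rd dose, 2 doses have been given. Superposition: Cmin = C₀·(f + f²).
≈ 11.241 × (0.2973 + 0.0884) ≈ 11.241 × 0.3857 ≈ 4.336 mg/L.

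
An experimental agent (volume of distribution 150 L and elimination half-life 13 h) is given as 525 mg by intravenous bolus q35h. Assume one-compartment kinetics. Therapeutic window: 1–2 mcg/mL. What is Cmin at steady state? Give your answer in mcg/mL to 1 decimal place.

0.6 mcg/mL

τ/t½ = 35/13 ≈ 2.6923, so fraction remaining f = (1/2)^(35/13) ≈ 0.1547.
Single-dose peak C₀ = D/Vd = 525/150 ≈ 3.500 mcg/mL.
Steady-state trough Cmin,ss = C₀·f/(1−f) ≈ 3.500 × 0.1547/0.8453 ≈ 0.641 mcg/mL.
Trough 0.6 mcg/mL vs MEC 1 mcg/mL: subtherapeutic.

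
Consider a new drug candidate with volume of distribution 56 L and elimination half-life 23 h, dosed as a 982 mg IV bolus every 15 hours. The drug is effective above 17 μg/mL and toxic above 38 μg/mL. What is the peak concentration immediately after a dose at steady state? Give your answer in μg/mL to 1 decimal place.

48.2 μg/mL

Over one 15-h interval, 15/23 ≈ 0.65217 half-lives elapse, leaving f ≈ 0.6363 of each dose.
At steady state, accumulation factor R = 1/(1 − e^(−kτ)) ≈ 2.7495.
Each bolus raises the concentration by D/Vd = 982/56 ≈ 17.536 μg/mL.
Steady-state peak Cmax,ss = C₀·R ≈ 17.536 × 2.7495 ≈ 48.215 μg/mL.
Peak 48.2 μg/mL vs MTC 38 μg/mL: exceeds toxic threshold.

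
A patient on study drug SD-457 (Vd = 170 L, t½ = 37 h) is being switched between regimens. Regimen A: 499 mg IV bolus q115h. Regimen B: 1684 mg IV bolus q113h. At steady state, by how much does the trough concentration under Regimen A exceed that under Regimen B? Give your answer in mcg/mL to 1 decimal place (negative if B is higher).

Regimen A: f = (1/2)^(115/37) ≈ 0.1160; Cmin,ss = (499/170)·f/(1−f) ≈ 0.385 mcg/mL.
Regimen B: f = (1/2)^(113/37) ≈ 0.1204; Cmin,ss = (1684/170)·f/(1−f) ≈ 1.356 mcg/mL.
Difference ≈ 0.385 − 1.356 ≈ -0.971 mcg/mL.

-1.0 mcg/mL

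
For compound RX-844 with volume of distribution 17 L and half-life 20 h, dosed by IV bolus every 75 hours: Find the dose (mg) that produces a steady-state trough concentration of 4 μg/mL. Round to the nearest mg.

τ/t½ = 75/20 ≈ 3.75, so f = (1/2)^(75/20) ≈ 0.074325.
Cmin,ss = (D/Vd)·f/(1−f), so D = Cmin,ss·Vd·(1−f)/f.
D = 4 × 17 × (1−f)/f ≈ 4 × 17 × 12.45442 ≈ 846.90 mg.

847 mg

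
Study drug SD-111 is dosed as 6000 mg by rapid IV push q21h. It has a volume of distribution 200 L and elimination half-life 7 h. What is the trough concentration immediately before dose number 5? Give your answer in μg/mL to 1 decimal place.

f = (1/2)^(τ/t½) = (1/2)^(21/7) ≈ 0.1250.
C₀ = D/Vd = 6000/200 ≈ 30.000 μg/mL.
Before the 5th dose, 4 doses have been given. Superposition: Cmin = C₀·(f + f² + … + f^4).
≈ 30.000 × (0.1250 + 0.0156 + 0.0020 + 0.0002) ≈ 30.000 × 0.1428 ≈ 4.284 μg/mL.

4.3 μg/mL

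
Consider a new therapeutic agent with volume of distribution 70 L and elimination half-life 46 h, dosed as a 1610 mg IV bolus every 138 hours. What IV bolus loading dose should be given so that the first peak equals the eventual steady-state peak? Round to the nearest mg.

f = (1/2)^(138/46) ≈ 0.125000; accumulation ratio R = 1/(1−f) ≈ 1.14286.
Loading dose to hit Cmax,ss on first dose: D_load = D_maint·R ≈ 1610 × 1.14286 ≈ 1840.00 mg.

1840 mg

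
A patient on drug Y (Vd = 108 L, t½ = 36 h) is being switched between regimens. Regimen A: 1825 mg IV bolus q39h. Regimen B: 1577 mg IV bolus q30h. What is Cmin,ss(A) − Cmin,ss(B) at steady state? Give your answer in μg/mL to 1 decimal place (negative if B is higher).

-3.6 μg/mL

Regimen A: f = (1/2)^(39/36) ≈ 0.4719; Cmin,ss = (1825/108)·f/(1−f) ≈ 15.100 μg/mL.
Regimen B: f = (1/2)^(30/36) ≈ 0.5612; Cmin,ss = (1577/108)·f/(1−f) ≈ 18.675 μg/mL.
Difference ≈ 15.100 − 18.675 ≈ -3.575 μg/mL.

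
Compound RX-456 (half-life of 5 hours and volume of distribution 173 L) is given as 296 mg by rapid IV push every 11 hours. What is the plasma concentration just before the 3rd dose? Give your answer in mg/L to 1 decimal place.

f = (1/2)^(τ/t½) = (1/2)^(11/5) ≈ 0.2176.
C₀ = D/Vd = 296/173 ≈ 1.711 mg/L.
Before the 3rd dose, 2 doses have been given. Superposition: Cmin = C₀·(f + f²).
≈ 1.711 × (0.2176 + 0.0473) ≈ 1.711 × 0.2649 ≈ 0.453 mg/L.

0.5 mg/L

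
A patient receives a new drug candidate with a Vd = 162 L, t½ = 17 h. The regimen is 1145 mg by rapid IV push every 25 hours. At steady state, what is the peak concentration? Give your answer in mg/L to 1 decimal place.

τ/t½ = 25/17 ≈ 1.4706, so fraction remaining f = (1/2)^(25/17) ≈ 0.3608.
Accumulation ratio R = 1/(1 − f) ≈ 1/0.6392 ≈ 1.5645.
Each bolus raises the concentration by D/Vd = 1145/162 ≈ 7.068 mg/L.
Steady-state peak Cmax,ss = C₀·R ≈ 7.068 × 1.5645 ≈ 11.058 mg/L.

11.1 mg/L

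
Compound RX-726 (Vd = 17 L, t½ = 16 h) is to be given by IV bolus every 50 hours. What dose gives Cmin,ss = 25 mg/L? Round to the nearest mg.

τ/t½ = 50/16 ≈ 3.125, so f = (1/2)^(50/16) ≈ 0.114626.
Cmin,ss = (D/Vd)·f/(1−f), so D = Cmin,ss·Vd·(1−f)/f.
D = 25 × 17 × (1−f)/f ≈ 25 × 17 × 7.72402 ≈ 3282.71 mg.

3283 mg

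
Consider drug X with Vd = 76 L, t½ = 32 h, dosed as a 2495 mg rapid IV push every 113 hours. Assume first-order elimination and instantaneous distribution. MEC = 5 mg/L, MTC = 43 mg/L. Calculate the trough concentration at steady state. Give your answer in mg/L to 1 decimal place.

τ/t½ = 113/32 ≈ 3.5312, so fraction remaining f = (1/2)^(113/32) ≈ 0.0865.
Accumulation ratio R = 1/(1 − f) ≈ 1/0.9135 ≈ 1.0947.
Single-dose peak C₀ = D/Vd = 2495/76 ≈ 32.829 mg/L.
Cmax,ss = C₀/(1 − f) ≈ 32.829/0.9135 ≈ 35.938 mg/L.
Steady-state trough Cmin,ss = Cmax,ss·f ≈ 35.938 × 0.0865 ≈ 3.109 mg/L.
Trough 3.1 mg/L vs MEC 5 mg/L: subtherapeutic.

3.1 mg/L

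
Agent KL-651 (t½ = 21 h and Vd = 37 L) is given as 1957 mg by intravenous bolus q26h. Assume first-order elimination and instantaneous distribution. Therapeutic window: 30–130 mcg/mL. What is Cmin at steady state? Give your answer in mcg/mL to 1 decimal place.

k = ln2/t½ = ln2/21 ≈ 0.033007 h⁻¹; fraction remaining f = e^(−kτ) = e^(−0.033007×26) ≈ 0.4239.
At steady state, accumulation factor R = 1/(1 − e^(−kτ)) ≈ 1.7358.
Single-dose peak C₀ = D/Vd = 1957/37 ≈ 52.892 mcg/mL.
Cmax,ss = C₀/(1 − f) ≈ 52.892/0.5761 ≈ 91.810 mcg/mL.
Steady-state trough Cmin,ss = Cmax,ss·f ≈ 91.810 × 0.4239 ≈ 38.918 mcg/mL.
Trough 38.9 mcg/mL vs MEC 30 mcg/mL: adequate.

38.9 mcg/mL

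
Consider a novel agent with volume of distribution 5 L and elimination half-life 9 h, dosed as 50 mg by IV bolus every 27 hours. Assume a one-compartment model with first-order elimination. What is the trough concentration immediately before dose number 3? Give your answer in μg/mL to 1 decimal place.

1.4 μg/mL

f = (1/2)^(τ/t½) = (1/2)^(27/9) ≈ 0.1250.
C₀ = D/Vd = 50/5 ≈ 10.000 μg/mL.
Before the 3rd dose, 2 doses have been given. Superposition: Cmin = C₀·(f + f²).
≈ 10.000 × (0.1250 + 0.0156) ≈ 10.000 × 0.1406 ≈ 1.406 μg/mL.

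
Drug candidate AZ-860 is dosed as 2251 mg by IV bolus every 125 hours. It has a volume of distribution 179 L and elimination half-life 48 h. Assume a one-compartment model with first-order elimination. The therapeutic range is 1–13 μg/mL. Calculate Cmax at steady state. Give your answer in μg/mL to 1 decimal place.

15.1 μg/mL

τ/t½ = 125/48 ≈ 2.6042, so fraction remaining f = (1/2)^(125/48) ≈ 0.1645.
At steady state, accumulation factor R = 1/(1 − e^(−kτ)) ≈ 1.1969.
Each bolus raises the concentration by D/Vd = 2251/179 ≈ 12.575 μg/mL.
Steady-state peak Cmax,ss = C₀·R ≈ 12.575 × 1.1969 ≈ 15.051 μg/mL.
Peak 15.1 μg/mL vs MTC 13 μg/mL: exceeds toxic threshold.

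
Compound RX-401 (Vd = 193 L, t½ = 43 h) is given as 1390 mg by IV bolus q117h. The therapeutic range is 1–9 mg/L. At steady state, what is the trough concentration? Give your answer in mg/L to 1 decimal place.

Over one 117-h interval, 117/43 ≈ 2.7209 half-lives elapse, leaving f ≈ 0.1517 of each dose.
Accumulation ratio R = 1/(1 − f) ≈ 1/0.8483 ≈ 1.1788.
Single-dose peak C₀ = D/Vd = 1390/193 ≈ 7.202 mg/L.
Cmax,ss = C₀/(1 − f) ≈ 7.202/0.8483 ≈ 8.490 mg/L.
Steady-state trough Cmin,ss = Cmax,ss·f ≈ 8.490 × 0.1517 ≈ 1.288 mg/L.
Trough 1.3 mg/L vs MEC 1 mg/L: adequate.

1.3 mg/L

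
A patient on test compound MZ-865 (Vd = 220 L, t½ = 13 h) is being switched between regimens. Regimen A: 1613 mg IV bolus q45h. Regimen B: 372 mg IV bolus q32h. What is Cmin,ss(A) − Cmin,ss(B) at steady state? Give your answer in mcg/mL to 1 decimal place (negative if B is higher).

0.4 mcg/mL

Regimen A: f = (1/2)^(45/13) ≈ 0.0908; Cmin,ss = (1613/220)·f/(1−f) ≈ 0.732 mcg/mL.
Regimen B: f = (1/2)^(32/13) ≈ 0.1816; Cmin,ss = (372/220)·f/(1−f) ≈ 0.375 mcg/mL.
Difference ≈ 0.732 − 0.375 ≈ 0.357 mcg/mL.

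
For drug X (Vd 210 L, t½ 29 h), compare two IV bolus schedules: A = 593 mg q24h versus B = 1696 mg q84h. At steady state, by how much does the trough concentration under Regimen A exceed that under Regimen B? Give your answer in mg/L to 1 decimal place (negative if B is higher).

Regimen A: f = (1/2)^(24/29) ≈ 0.5635; Cmin,ss = (593/210)·f/(1−f) ≈ 3.645 mg/L.
Regimen B: f = (1/2)^(84/29) ≈ 0.1343; Cmin,ss = (1696/210)·f/(1−f) ≈ 1.253 mg/L.
Difference ≈ 3.645 − 1.253 ≈ 2.392 mg/L.

2.4 mg/L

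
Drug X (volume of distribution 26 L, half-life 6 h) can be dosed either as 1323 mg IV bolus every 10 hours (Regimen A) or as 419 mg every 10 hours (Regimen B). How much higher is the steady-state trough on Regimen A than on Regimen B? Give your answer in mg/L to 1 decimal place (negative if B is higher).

Regimen A: f = (1/2)^(10/6) ≈ 0.3150; Cmin,ss = (1323/26)·f/(1−f) ≈ 23.399 mg/L.
Regimen B: f = (1/2)^(10/6) ≈ 0.3150; Cmin,ss = (419/26)·f/(1−f) ≈ 7.411 mg/L.
Difference ≈ 23.399 − 7.411 ≈ 15.988 mg/L.

16.0 mg/L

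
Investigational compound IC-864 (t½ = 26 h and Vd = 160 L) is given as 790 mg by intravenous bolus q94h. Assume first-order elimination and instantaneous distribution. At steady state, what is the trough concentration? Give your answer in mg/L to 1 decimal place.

0.4 mg/L

Over one 94-h interval, 94/26 ≈ 3.6154 half-lives elapse, leaving f ≈ 0.0816 of each dose.
Single-dose peak C₀ = D/Vd = 790/160 ≈ 4.938 mg/L.
Steady-state trough Cmin,ss = C₀·f/(1−f) ≈ 4.938 × 0.0816/0.9184 ≈ 0.439 mg/L.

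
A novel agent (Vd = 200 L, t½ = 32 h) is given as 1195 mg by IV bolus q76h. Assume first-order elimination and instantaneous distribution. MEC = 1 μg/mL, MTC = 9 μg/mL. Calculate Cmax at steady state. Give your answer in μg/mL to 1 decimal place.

7.4 μg/mL

τ/t½ = 76/32 ≈ 2.375, so fraction remaining f = (1/2)^(76/32) ≈ 0.1928.
Accumulation ratio R = 1/(1 − f) ≈ 1/0.8072 ≈ 1.2389.
Single-dose peak C₀ = D/Vd = 1195/200 ≈ 5.975 μg/mL.
Cmax,ss = C₀/(1 − f) ≈ 5.975/0.8072 ≈ 7.402 μg/mL.
Peak 7.4 μg/mL vs MTC 9 μg/mL: below toxic threshold.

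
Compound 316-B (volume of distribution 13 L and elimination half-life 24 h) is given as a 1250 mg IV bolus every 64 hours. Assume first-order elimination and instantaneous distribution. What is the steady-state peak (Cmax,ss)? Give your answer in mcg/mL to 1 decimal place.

τ/t½ = 64/24 ≈ 2.6667, so fraction remaining f = (1/2)^(64/24) ≈ 0.1575.
At steady state, accumulation factor R = 1/(1 − e^(−kτ)) ≈ 1.1869.
Each bolus raises the concentration by D/Vd = 1250/13 ≈ 96.154 mcg/mL.
Cmax,ss = C₀/(1 − f) ≈ 96.154/0.8425 ≈ 114.129 mcg/mL.

114.1 mcg/mL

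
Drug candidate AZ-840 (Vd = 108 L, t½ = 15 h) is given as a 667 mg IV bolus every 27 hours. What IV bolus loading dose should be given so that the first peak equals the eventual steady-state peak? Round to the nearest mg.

f = (1/2)^(27/15) ≈ 0.287175; accumulation ratio R = 1/(1−f) ≈ 1.40287.
Loading dose to hit Cmax,ss on first dose: D_load = D_maint·R ≈ 667 × 1.40287 ≈ 935.71 mg.

936 mg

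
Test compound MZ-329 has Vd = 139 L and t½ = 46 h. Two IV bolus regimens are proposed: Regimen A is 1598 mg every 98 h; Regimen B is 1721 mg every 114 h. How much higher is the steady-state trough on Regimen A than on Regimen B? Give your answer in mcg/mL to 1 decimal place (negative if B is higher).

Regimen A: f = (1/2)^(98/46) ≈ 0.2284; Cmin,ss = (1598/139)·f/(1−f) ≈ 3.403 mcg/mL.
Regimen B: f = (1/2)^(114/46) ≈ 0.1795; Cmin,ss = (1721/139)·f/(1−f) ≈ 2.709 mcg/mL.
Difference ≈ 3.403 − 2.709 ≈ 0.694 mcg/mL.

0.7 mcg/mL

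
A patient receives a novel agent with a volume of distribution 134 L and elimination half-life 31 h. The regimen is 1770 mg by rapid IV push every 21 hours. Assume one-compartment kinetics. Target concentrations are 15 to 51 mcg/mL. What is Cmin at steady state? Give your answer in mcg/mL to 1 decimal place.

k = ln2/t½ = ln2/31 ≈ 0.022360 h⁻¹; fraction remaining f = e^(−kτ) = e^(−0.022360×21) ≈ 0.6253.
Accumulation ratio R = 1/(1 − f) ≈ 1/0.3747 ≈ 2.6688.
Single-dose peak C₀ = D/Vd = 1770/134 ≈ 13.209 mcg/mL.
Cmax,ss = C₀/(1 − f) ≈ 13.209/0.3747 ≈ 35.252 mcg/mL.
Steady-state trough Cmin,ss = Cmax,ss·f ≈ 35.252 × 0.6253 ≈ 22.043 mcg/mL.
Trough 22.0 mcg/mL vs MEC 15 mcg/mL: adequate.

22.0 mcg/mL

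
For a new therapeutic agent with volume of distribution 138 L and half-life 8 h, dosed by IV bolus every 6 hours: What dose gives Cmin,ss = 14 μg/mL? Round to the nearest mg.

1317 mg

τ/t½ = 6/8 ≈ 0.75, so f = (1/2)^(6/8) ≈ 0.594604.
Cmin,ss = (D/Vd)·f/(1−f), so D = Cmin,ss·Vd·(1−f)/f.
D = 14 × 138 × (1−f)/f ≈ 14 × 138 × 0.68179 ≈ 1317.22 mg.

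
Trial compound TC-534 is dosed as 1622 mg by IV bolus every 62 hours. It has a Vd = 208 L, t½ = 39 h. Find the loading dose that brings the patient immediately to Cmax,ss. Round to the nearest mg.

f = (1/2)^(62/39) ≈ 0.332230; accumulation ratio R = 1/(1−f) ≈ 1.49752.
Loading dose to hit Cmax,ss on first dose: D_load = D_maint·R ≈ 1622 × 1.49752 ≈ 2428.98 mg.

2429 mg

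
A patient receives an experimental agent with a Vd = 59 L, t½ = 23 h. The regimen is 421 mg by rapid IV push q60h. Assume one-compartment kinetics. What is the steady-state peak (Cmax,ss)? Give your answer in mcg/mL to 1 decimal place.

8.5 mcg/mL

Over one 60-h interval, 60/23 ≈ 2.6087 half-lives elapse, leaving f ≈ 0.1639 of each dose.
At steady state, accumulation factor R = 1/(1 − e^(−kτ)) ≈ 1.1960.
Each bolus raises the concentration by D/Vd = 421/59 ≈ 7.136 mcg/mL.
Steady-state peak Cmax,ss = C₀·R ≈ 7.136 × 1.1960 ≈ 8.535 mcg/mL.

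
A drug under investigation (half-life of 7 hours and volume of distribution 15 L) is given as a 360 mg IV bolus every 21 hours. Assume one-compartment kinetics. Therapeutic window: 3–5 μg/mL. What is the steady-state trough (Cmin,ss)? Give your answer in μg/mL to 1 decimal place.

3.4 μg/mL

The dosing interval is 3 half-lives, so f = 2^(−3) = 0.125.
Accumulation ratio R = 1/(1 − f) = 1/0.875 = 8/7.
Single-dose peak C₀ = D/Vd = 360/15 = 24 μg/mL.
Steady-state peak Cmax,ss = C₀·R = 24 × 8/7 ≈ 27.429 μg/mL.
Steady-state trough Cmin,ss = Cmax,ss·f ≈ 27.429 × 0.125 ≈ 3.429 μg/mL.
Trough 3.4 μg/mL vs MEC 3 μg/mL: adequate.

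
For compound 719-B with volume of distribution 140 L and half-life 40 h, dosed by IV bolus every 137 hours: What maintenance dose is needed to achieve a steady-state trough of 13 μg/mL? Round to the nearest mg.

τ/t½ = 137/40 ≈ 3.425, so f = (1/2)^(137/40) ≈ 0.093105.
Cmin,ss = (D/Vd)·f/(1−f), so D = Cmin,ss·Vd·(1−f)/f.
D = 13 × 140 × (1−f)/f ≈ 13 × 140 × 9.74056 ≈ 17727.82 mg.

17728 mg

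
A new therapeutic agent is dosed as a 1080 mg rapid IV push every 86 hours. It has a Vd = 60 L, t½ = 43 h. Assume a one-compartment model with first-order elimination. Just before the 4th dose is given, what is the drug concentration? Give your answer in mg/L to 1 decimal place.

5.9 mg/L

f = (1/2)^(τ/t½) = (1/2)^(86/43) ≈ 0.2500.
C₀ = D/Vd = 1080/60 ≈ 18.000 mg/L.
Before the 4th dose, 3 doses have been given. Superposition: Cmin = C₀·(f + f² + … + f^3).
≈ 18.000 × (0.2500 + 0.0625 + 0.0156) ≈ 18.000 × 0.3281 ≈ 5.906 mg/L.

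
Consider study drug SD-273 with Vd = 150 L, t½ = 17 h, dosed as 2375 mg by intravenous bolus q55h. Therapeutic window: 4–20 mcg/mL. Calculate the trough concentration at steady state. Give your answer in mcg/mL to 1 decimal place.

k = ln2/t½ = ln2/17 ≈ 0.040773 h⁻¹; fraction remaining f = e^(−kτ) = e^(−0.040773×55) ≈ 0.1062.
Single-dose peak C₀ = D/Vd = 2375/150 ≈ 15.833 mcg/mL.
Steady-state trough Cmin,ss = C₀·f/(1−f) ≈ 15.833 × 0.1062/0.8938 ≈ 1.881 mcg/mL.
Trough 1.9 mcg/mL vs MEC 4 mcg/mL: subtherapeutic.

1.9 mcg/mL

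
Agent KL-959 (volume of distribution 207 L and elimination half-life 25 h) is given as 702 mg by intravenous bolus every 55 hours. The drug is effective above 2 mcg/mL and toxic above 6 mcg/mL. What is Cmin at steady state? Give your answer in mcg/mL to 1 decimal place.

Over one 55-h interval, 55/25 ≈ 2.2 half-lives elapse, leaving f ≈ 0.2176 of each dose.
Each bolus raises the concentration by D/Vd = 702/207 ≈ 3.391 mcg/mL.
Steady-state trough Cmin,ss = C₀·f/(1−f) ≈ 3.391 × 0.2176/0.7824 ≈ 0.943 mcg/mL.
Trough 0.9 mcg/mL vs MEC 2 mcg/mL: subtherapeutic.

0.9 mcg/mL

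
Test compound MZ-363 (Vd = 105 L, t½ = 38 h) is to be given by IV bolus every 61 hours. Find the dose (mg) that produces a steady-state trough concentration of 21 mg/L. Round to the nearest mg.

τ/t½ = 61/38 ≈ 1.6053, so f = (1/2)^(61/38) ≈ 0.328676.
Cmin,ss = (D/Vd)·f/(1−f), so D = Cmin,ss·Vd·(1−f)/f.
D = 21 × 105 × (1−f)/f ≈ 21 × 105 × 2.04251 ≈ 4503.73 mg.

4504 mg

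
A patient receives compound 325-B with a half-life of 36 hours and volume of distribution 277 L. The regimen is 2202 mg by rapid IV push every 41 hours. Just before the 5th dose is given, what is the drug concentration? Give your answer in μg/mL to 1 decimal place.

6.3 μg/mL

f = (1/2)^(τ/t½) = (1/2)^(41/36) ≈ 0.4541.
C₀ = D/Vd = 2202/277 ≈ 7.949 μg/mL.
Before the 5th dose, 4 doses have been given. Superposition: Cmin = C₀·(f + f² + … + f^4).
≈ 7.949 × (0.4541 + 0.2062 + 0.0936 + 0.0425) ≈ 7.949 × 0.7964 ≈ 6.331 μg/mL.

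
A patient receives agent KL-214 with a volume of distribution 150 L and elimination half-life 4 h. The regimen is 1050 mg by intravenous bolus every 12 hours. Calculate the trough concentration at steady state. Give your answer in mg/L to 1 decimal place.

1.0 mg/L

τ = 12 h = 3 half-lives, so f = (1/2)^3 = 0.125.
At steady state, R = 1/(1 − 0.125) = 8/7.
Single-dose peak C₀ = D/Vd = 1050/150 = 7 mg/L.
Steady-state peak Cmax,ss = C₀·R = 7 × 8/7 ≈ 8.000 mg/L.
Steady-state trough Cmin,ss = Cmax,ss·f ≈ 8.000 × 0.125 ≈ 1.000 mg/L.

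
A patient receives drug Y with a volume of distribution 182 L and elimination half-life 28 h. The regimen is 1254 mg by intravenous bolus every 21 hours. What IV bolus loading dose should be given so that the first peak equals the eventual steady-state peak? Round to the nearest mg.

f = (1/2)^(21/28) ≈ 0.594604; accumulation ratio R = 1/(1−f) ≈ 2.46672.
Loading dose to hit Cmax,ss on first dose: D_load = D_maint·R ≈ 1254 × 2.46672 ≈ 3093.27 mg.

3093 mg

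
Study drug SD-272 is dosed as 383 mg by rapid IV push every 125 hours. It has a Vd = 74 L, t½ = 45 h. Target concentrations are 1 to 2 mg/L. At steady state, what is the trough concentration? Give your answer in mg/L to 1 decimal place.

τ/t½ = 125/45 ≈ 2.7778, so fraction remaining f = (1/2)^(125/45) ≈ 0.1458.
Each bolus raises the concentration by D/Vd = 383/74 ≈ 5.176 mg/L.
Steady-state trough Cmin,ss = C₀·f/(1−f) ≈ 5.176 × 0.1458/0.8542 ≈ 0.883 mg/L.
Trough 0.9 mg/L vs MEC 1 mg/L: subtherapeutic.

0.9 mg/L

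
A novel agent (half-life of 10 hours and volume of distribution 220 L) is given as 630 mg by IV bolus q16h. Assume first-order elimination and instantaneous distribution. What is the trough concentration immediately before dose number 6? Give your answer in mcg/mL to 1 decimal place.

f = (1/2)^(τ/t½) = (1/2)^(16/10) ≈ 0.3299.
C₀ = D/Vd = 630/220 ≈ 2.864 mcg/mL.
Before the 6th dose, 5 doses have been given. Superposition: Cmin = C₀·(f + f² + … + f^5).
≈ 2.864 × (0.3299 + 0.1088 + 0.0359 + 0.0118 + 0.0039) ≈ 2.864 × 0.4903 ≈ 1.404 mcg/mL.

1.4 mcg/mL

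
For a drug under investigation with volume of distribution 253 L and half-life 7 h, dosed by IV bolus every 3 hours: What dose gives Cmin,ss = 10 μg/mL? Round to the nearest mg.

τ/t½ = 3/7 ≈ 0.42857, so f = (1/2)^(3/7) ≈ 0.742997.
Cmin,ss = (D/Vd)·f/(1−f), so D = Cmin,ss·Vd·(1−f)/f.
D = 10 × 253 × (1−f)/f ≈ 10 × 253 × 0.34590 ≈ 875.13 mg.

875 mg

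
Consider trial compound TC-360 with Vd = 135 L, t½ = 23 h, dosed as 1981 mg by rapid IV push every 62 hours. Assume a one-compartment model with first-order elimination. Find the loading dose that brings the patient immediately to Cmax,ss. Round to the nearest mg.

2343 mg

f = (1/2)^(62/23) ≈ 0.154358; accumulation ratio R = 1/(1−f) ≈ 1.18253.
Loading dose to hit Cmax,ss on first dose: D_load = D_maint·R ≈ 1981 × 1.18253 ≈ 2342.59 mg.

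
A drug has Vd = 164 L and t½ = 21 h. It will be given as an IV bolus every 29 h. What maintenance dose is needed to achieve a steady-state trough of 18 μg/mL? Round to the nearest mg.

τ/t½ = 29/21 ≈ 1.381, so f = (1/2)^(29/21) ≈ 0.383965.
Cmin,ss = (D/Vd)·f/(1−f), so D = Cmin,ss·Vd·(1−f)/f.
D = 18 × 164 × (1−f)/f ≈ 18 × 164 × 1.60440 ≈ 4736.19 mg.

4736 mg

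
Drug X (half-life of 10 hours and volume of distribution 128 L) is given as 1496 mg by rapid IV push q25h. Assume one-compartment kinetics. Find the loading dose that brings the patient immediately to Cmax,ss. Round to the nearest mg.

1817 mg

f = (1/2)^(25/10) ≈ 0.176777; accumulation ratio R = 1/(1−f) ≈ 1.21474.
Loading dose to hit Cmax,ss on first dose: D_load = D_maint·R ≈ 1496 × 1.21474 ≈ 1817.25 mg.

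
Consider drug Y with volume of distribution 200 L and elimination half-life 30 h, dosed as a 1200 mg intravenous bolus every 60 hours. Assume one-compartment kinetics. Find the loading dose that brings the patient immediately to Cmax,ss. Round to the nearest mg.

1600 mg

f = (1/2)^(60/30) ≈ 0.250000; accumulation ratio R = 1/(1−f) ≈ 1.33333.
Loading dose to hit Cmax,ss on first dose: D_load = D_maint·R ≈ 1200 × 1.33333 ≈ 1600.00 mg.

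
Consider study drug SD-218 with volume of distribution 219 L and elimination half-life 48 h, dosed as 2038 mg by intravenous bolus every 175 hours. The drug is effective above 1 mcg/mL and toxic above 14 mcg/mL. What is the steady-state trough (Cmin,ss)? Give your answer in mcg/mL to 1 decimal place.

k = ln2/t½ = ln2/48 ≈ 0.014441 h⁻¹; fraction remaining f = e^(−kτ) = e^(−0.014441×175) ≈ 0.0799.
At steady state, accumulation factor R = 1/(1 − e^(−kτ)) ≈ 1.0868.
Each bolus raises the concentration by D/Vd = 2038/219 ≈ 9.306 mcg/mL.
Cmax,ss = C₀/(1 − f) ≈ 9.306/0.9201 ≈ 10.114 mcg/mL.
One interval later, Cmin,ss = Cmax,ss·e^(−kτ) ≈ 10.114 × 0.0799 ≈ 0.808 mcg/mL.
Trough 0.8 mcg/mL vs MEC 1 mcg/mL: subtherapeutic.

0.8 mcg/mL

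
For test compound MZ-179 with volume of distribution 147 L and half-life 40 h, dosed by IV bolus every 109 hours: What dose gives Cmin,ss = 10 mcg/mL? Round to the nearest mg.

8249 mg

τ/t½ = 109/40 ≈ 2.725, so f = (1/2)^(109/40) ≈ 0.151249.
Cmin,ss = (D/Vd)·f/(1−f), so D = Cmin,ss·Vd·(1−f)/f.
D = 10 × 147 × (1−f)/f ≈ 10 × 147 × 5.61161 ≈ 8249.07 mg.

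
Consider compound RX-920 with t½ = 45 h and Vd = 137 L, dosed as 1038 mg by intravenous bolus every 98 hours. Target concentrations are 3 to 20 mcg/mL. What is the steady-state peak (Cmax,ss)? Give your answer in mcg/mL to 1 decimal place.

9.7 mcg/mL

k = ln2/t½ = ln2/45 ≈ 0.015403 h⁻¹; fraction remaining f = e^(−kτ) = e^(−0.015403×98) ≈ 0.2210.
Accumulation ratio R = 1/(1 − f) ≈ 1/0.7790 ≈ 1.2837.
Each bolus raises the concentration by D/Vd = 1038/137 ≈ 7.577 mcg/mL.
Steady-state peak Cmax,ss = C₀·R ≈ 7.577 × 1.2837 ≈ 9.727 mcg/mL.
Peak 9.7 mcg/mL vs MTC 20 mcg/mL: below toxic threshold.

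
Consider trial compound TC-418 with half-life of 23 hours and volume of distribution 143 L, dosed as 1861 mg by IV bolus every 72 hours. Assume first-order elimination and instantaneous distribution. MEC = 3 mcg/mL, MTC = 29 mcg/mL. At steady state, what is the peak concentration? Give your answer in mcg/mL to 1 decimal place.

14.7 mcg/mL

Over one 72-h interval, 72/23 ≈ 3.1304 half-lives elapse, leaving f ≈ 0.1142 of each dose.
At steady state, accumulation factor R = 1/(1 − e^(−kτ)) ≈ 1.1289.
Single-dose peak C₀ = D/Vd = 1861/143 ≈ 13.014 mcg/mL.
Steady-state peak Cmax,ss = C₀·R ≈ 13.014 × 1.1289 ≈ 14.692 mcg/mL.
Peak 14.7 mcg/mL vs MTC 29 mcg/mL: below toxic threshold.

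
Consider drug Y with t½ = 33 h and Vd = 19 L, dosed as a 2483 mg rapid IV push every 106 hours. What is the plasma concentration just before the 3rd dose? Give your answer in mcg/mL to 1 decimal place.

f = (1/2)^(τ/t½) = (1/2)^(106/33) ≈ 0.1079.
C₀ = D/Vd = 2483/19 ≈ 130.684 mcg/mL.
Before the 3rd dose, 2 doses have been given. Superposition: Cmin = C₀·(f + f²).
≈ 130.684 × (0.1079 + 0.0116) ≈ 130.684 × 0.1195 ≈ 15.617 mcg/mL.

15.6 mcg/mL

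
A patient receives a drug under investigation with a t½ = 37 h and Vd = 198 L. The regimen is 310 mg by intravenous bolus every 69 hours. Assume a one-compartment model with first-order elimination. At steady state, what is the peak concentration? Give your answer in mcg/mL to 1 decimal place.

2.2 mcg/mL

k = ln2/t½ = ln2/37 ≈ 0.018734 h⁻¹; fraction remaining f = e^(−kτ) = e^(−0.018734×69) ≈ 0.2745.
At steady state, accumulation factor R = 1/(1 − e^(−kτ)) ≈ 1.3784.
Single-dose peak C₀ = D/Vd = 310/198 ≈ 1.566 mcg/mL.
Steady-state peak Cmax,ss = C₀·R ≈ 1.566 × 1.3784 ≈ 2.159 mcg/mL.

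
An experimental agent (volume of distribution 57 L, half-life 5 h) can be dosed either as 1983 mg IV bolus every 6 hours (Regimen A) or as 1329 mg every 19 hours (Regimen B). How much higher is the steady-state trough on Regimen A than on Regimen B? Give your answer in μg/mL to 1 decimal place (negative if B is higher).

Regimen A: f = (1/2)^(6/5) ≈ 0.4353; Cmin,ss = (1983/57)·f/(1−f) ≈ 26.818 μg/mL.
Regimen B: f = (1/2)^(19/5) ≈ 0.0718; Cmin,ss = (1329/57)·f/(1−f) ≈ 1.804 μg/mL.
Difference ≈ 26.818 − 1.804 ≈ 25.014 μg/mL.

25.0 μg/mL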